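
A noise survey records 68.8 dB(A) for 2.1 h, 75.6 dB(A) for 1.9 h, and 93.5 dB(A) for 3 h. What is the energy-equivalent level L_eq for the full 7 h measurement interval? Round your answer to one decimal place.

Weight each interval's intensity by its duration and average over T = 7 h:
Σ tᵢ·10^(Lᵢ/10) = 2.1·10^(68.8/10) + 1.9·10^(75.6/10) + 3·10^(93.5/10) = 6.801e+09.
L_eq = 10·log₁₀(6.801e+09/7) = 89.87 dB(A).

89.9 dB(A)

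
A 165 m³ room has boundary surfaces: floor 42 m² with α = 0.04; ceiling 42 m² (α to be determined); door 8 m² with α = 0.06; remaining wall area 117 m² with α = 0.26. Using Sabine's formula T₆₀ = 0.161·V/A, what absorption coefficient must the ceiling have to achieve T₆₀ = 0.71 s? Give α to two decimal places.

From T₆₀ = 0.161·V/A, the target T₆₀ = 0.71 s needs A = 0.161·165/0.71 = 37.42 m².
Absorption from the other surfaces = 42·0.04 + 8·0.06 + 117·0.26 = 32.58 m², so the ceiling must supply 4.84 m² over 42 m².
α = 4.84/42 = 0.115.

0.12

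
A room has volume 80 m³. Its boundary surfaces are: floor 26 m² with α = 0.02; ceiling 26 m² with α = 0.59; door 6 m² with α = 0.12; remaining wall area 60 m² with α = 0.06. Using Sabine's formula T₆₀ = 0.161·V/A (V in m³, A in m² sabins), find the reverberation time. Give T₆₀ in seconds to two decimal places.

Summing Sᵢαᵢ: 26·0.02 + 26·0.59 + 6·0.12 + 60·0.06 = 20.18 m².
T₆₀ = 0.161·V/A = 0.161·80/20.18 = 0.638 s.

0.64 s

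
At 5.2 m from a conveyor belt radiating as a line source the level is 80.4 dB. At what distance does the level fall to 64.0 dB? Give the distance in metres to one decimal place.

For a line source L₁ − L₂ = 10·log₁₀(r₂/r₁), so r₂ = r₁·10^((L₁−L₂)/10).
r₂ = 5.2·10^((80.4−64.0)/10) = 5.2·10^(16.4/10) = 226.99 m.

227.0 m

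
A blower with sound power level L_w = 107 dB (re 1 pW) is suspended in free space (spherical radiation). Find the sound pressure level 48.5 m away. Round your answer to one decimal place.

L_p = L_w − 10·log₁₀(4π·r²) with r = 48.5 m.
4π·r² = 2.956e+04 m², 10·log₁₀ of that is 44.707 dB.
L_p = 107 − 44.707 = 62.29 dB.

62.3 dB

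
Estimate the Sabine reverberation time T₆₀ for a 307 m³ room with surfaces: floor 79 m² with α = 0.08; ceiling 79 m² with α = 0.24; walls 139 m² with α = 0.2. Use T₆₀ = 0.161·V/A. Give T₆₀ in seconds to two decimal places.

0.93 s

Total absorption A = 79·0.08 + 79·0.24 + 139·0.2 = 53.08 m² sabins.
T₆₀ = 0.161·V/A = 0.161·307/53.08 = 0.931 s.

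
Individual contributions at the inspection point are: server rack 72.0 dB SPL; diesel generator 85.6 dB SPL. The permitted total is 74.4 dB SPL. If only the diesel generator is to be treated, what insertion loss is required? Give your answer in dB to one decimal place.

The untreated sources together contribute 10^(72.0/10) = 1.585e+07, i.e. 72.00 dB SPL.
The limit corresponds to 10^(74.4/10) = 2.754e+07; subtracting the fixed part leaves 1.169e+07 for the diesel generator, i.e. 70.68 dB SPL.
So the diesel generator must be reduced from 85.6 to 70.68 dB SPL: IL = 14.92 dB.

14.9 dB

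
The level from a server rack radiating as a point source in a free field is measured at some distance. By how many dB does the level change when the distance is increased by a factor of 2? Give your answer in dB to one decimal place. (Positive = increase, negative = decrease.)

With spherical spreading the level changes by −20·log₁₀(r₂/r₁).
ΔL = −20·log₁₀(2) = -6.02 dB.

-6.0 dB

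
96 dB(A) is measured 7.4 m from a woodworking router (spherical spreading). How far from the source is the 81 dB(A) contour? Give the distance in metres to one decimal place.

Point-source spreading drops the level by 20·log₁₀(r₂/r₁); inverting, r₂/r₁ = 10^(ΔL/20).
r₂ = 7.4·10^((96−81)/20) = 7.4·10^(15.0/20) = 41.61 m.

41.6 m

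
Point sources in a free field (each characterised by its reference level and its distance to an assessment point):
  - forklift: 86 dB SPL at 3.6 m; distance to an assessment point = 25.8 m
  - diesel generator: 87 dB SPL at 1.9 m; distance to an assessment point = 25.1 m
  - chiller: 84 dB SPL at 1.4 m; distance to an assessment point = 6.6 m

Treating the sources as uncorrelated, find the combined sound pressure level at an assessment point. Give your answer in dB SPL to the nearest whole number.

73 dB SPL

Apply inverse-square spreading to bring every level to the receiver, then sum 10^(L/10).
forklift: 86 − 20·log₁₀(25.8/3.6) = 86 − 17.11 = 68.89 dB SPL.
diesel generator: 87 − 20·log₁₀(25.1/1.9) = 87 − 22.42 = 64.58 dB SPL.
chiller: 84 − 20·log₁₀(6.6/1.4) = 84 − 13.47 = 70.53 dB SPL.
Σ 10^(L/10) = 2.193e+07 → L_total = 10·log₁₀(2.193e+07) = 73.41 dB SPL.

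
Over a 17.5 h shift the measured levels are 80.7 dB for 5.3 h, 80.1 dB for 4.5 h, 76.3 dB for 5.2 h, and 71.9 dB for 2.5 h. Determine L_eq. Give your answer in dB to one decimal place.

78.9 dB

Weight each interval's intensity by its duration and average over T = 17.5 h:
Σ tᵢ·10^(Lᵢ/10) = 5.3·10^(80.7/10) + 4.5·10^(80.1/10) + 5.2·10^(76.3/10) + 2.5·10^(71.9/10) = 1.344e+09.
L_eq = 10·log₁₀(1.344e+09/17.5) = 78.85 dB.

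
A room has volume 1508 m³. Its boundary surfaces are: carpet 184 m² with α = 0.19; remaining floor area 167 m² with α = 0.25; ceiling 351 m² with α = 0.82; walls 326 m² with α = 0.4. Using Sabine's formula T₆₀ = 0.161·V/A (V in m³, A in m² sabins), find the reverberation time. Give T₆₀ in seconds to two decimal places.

0.49 s

Total absorption A = 184·0.19 + 167·0.25 + 351·0.82 + 326·0.4 = 494.93 m² sabins.
T₆₀ = 0.161·V/A = 0.161·1508/494.93 = 0.491 s.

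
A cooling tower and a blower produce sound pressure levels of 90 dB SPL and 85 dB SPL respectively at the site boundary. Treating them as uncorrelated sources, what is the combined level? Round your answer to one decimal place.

Incoherent sources combine by intensity addition: L_total = 10·log₁₀(Σ 10^(L_i/10)).
Σ 10^(L/10) = 10^(90/10) + 10^(85/10) = 1.316e+09.
L_total = 10·log₁₀(1.316e+09) = 91.19 dB SPL.

91.2 dB SPL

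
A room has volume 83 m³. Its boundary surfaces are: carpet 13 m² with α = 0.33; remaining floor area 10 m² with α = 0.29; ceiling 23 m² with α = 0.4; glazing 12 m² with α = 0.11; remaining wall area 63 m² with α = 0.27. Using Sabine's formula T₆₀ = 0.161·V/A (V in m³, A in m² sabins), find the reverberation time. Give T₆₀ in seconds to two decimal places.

0.38 s

Total absorption A = 13·0.33 + 10·0.29 + 23·0.4 + 12·0.11 + 63·0.27 = 34.72 m² sabins.
T₆₀ = 0.161 × 83 / 34.72 = 0.385 s.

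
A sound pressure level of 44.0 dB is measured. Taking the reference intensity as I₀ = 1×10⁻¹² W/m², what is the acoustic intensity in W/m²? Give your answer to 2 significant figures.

2.5e-08 W/m²

L = 10·log₁₀(I/I₀) ⇒ I = I₀·10^(L/10) = 10⁻¹² × 10^4.40.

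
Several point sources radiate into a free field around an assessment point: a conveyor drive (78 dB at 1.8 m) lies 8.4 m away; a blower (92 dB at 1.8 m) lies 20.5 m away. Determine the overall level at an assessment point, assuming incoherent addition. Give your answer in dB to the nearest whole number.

72 dB

Apply inverse-square spreading to bring every level to the receiver, then sum 10^(L/10).
conveyor drive: 78 − 20·log₁₀(8.4/1.8) = 78 − 13.38 = 64.62 dB.
blower: 92 − 20·log₁₀(20.5/1.8) = 92 − 21.13 = 70.87 dB.
Σ 10^(L/10) = 1.512e+07 → L_total = 10·log₁₀(1.512e+07) = 71.79 dB.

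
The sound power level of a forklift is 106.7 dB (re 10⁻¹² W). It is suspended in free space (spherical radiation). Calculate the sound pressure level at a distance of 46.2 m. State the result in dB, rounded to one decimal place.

62.4 dB

L_p = L_w − 10·log₁₀(4π·r²) with r = 46.2 m.
4π·r² = 2.682e+04 m², 10·log₁₀ of that is 44.285 dB.
L_p = 106.7 − 44.285 = 62.42 dB.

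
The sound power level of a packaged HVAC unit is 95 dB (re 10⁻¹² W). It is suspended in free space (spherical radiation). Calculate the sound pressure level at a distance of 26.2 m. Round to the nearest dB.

56 dB

The power spreads over a sphere of area 4π·r², so L_p = L_w − 10·log₁₀(4π·r²).
4π·r² = 8626 m², 10·log₁₀ of that is 39.358 dB.
L_p = 95 − 39.358 = 55.64 dB.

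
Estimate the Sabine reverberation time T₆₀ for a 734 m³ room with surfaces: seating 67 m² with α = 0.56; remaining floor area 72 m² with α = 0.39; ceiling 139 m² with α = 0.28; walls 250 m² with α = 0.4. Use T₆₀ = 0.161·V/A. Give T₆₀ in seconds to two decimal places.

Summing Sᵢαᵢ: 67·0.56 + 72·0.39 + 139·0.28 + 250·0.4 = 204.52 m².
T₆₀ = 0.161 × 734 / 204.52 = 0.578 s.

0.58 s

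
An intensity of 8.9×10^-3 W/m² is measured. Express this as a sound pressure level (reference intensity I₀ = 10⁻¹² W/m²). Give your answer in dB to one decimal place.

99.5 dB

I/I₀ = 8.9×10^-3/10⁻¹² = 8.9×10^9, and L = 10·log₁₀(I/I₀).
L = 10·(0.9494 + 9) = 99.49 dB.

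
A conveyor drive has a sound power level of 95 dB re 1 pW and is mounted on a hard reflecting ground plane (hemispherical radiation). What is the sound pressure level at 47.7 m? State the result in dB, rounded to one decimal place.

53.4 dB

L_p = L_w − 10·log₁₀(2π·r²) with r = 47.7 m.
2π·r² = 1.43e+04 m², 10·log₁₀ of that is 41.552 dB.
L_p = 95 − 41.552 = 53.45 dB.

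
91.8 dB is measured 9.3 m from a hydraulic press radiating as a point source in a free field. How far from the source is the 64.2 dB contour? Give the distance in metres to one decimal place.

223.1 m

Point-source spreading drops the level by 20·log₁₀(r₂/r₁); inverting, r₂/r₁ = 10^(ΔL/20).
r₂ = 9.3·10^((91.8−64.2)/20) = 9.3·10^(27.6/20) = 223.09 m.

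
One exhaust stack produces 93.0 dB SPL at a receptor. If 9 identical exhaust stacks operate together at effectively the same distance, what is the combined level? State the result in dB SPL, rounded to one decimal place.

L_total = L₁ + 10·log₁₀ N for N identical incoherent sources.
L_total = 93.0 + 10·log₁₀(9) = 93.0 + 9.542 = 102.54 dB SPL.

102.5 dB SPL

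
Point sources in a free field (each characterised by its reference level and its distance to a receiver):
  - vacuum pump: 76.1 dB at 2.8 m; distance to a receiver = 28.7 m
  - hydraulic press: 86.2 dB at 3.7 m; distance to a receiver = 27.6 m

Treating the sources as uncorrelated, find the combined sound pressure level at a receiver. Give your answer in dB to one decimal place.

69.0 dB

Apply inverse-square spreading to bring every level to the receiver, then sum 10^(L/10).
vacuum pump: 76.1 − 20·log₁₀(28.7/2.8) = 76.1 − 20.21 = 55.89 dB.
hydraulic press: 86.2 − 20·log₁₀(27.6/3.7) = 86.2 − 17.45 = 68.75 dB.
Σ 10^(L/10) = 7.880e+06 → L_total = 10·log₁₀(7.880e+06) = 68.97 dB.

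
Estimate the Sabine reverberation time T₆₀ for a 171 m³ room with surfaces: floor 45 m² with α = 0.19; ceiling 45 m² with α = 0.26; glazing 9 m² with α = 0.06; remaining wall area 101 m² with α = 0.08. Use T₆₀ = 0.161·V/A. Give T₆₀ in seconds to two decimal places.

Summing Sᵢαᵢ: 45·0.19 + 45·0.26 + 9·0.06 + 101·0.08 = 28.87 m².
T₆₀ = 0.161·V/A = 0.161·171/28.87 = 0.954 s.

0.95 s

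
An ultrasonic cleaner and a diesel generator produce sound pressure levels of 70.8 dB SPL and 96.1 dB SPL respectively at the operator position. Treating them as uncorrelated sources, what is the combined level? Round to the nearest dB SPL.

Incoherent sources combine by intensity addition: L_total = 10·log₁₀(Σ 10^(L_i/10)).
Σ 10^(L/10) = 10^(70.8/10) + 10^(96.1/10) = 4.086e+09.
L_total = 10·log₁₀(4.086e+09) = 96.11 dB SPL.

96 dB SPL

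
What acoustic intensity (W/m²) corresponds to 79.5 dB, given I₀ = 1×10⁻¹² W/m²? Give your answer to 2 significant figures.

8.9e-05 W/m²

L = 10·log₁₀(I/I₀) ⇒ I = I₀·10^(L/10) = 10⁻¹² × 10^7.95.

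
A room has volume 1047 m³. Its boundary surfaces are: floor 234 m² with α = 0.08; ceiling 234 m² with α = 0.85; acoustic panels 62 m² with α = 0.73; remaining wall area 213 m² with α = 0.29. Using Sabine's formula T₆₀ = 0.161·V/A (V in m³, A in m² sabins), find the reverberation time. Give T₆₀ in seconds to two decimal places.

0.52 s

Total absorption A = 234·0.08 + 234·0.85 + 62·0.73 + 213·0.29 = 324.65 m² sabins.
T₆₀ = 0.161 × 1047 / 324.65 = 0.519 s.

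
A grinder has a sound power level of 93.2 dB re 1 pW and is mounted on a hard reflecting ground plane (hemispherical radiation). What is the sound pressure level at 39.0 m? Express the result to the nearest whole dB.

53 dB

The power spreads over a hemisphere of area 2π·r², so L_p = L_w − 10·log₁₀(2π·r²).
2π·r² = 9557 m², 10·log₁₀ of that is 39.803 dB.
L_p = 93.2 − 39.803 = 53.40 dB.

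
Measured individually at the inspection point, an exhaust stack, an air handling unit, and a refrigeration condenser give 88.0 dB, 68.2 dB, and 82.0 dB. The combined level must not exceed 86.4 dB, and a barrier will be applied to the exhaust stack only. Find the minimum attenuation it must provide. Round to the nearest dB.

4 dB

The untreated sources together contribute 10^(68.2/10) + 10^(82.0/10) = 1.651e+08, i.e. 82.18 dB.
The limit corresponds to 10^(86.4/10) = 4.365e+08; subtracting the fixed part leaves 2.714e+08 for the exhaust stack, i.e. 84.34 dB.
So the exhaust stack must be reduced from 88.0 to 84.34 dB: IL = 3.66 dB.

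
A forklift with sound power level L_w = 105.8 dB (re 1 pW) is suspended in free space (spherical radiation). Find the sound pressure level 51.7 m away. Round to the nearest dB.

61 dB

The power spreads over a sphere of area 4π·r², so L_p = L_w − 10·log₁₀(4π·r²).
4π·r² = 3.359e+04 m², 10·log₁₀ of that is 45.262 dB.
L_p = 105.8 − 45.262 = 60.54 dB.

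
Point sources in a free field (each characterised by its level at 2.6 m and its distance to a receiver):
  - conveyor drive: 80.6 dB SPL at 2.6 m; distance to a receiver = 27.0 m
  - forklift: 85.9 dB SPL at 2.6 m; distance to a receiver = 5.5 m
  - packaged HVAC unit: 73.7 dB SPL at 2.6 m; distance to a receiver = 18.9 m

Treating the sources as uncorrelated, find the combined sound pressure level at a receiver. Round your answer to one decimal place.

First find each source's level at the receiver (point-source: −20·log₁₀(r/r_ref)), then combine on an intensity basis.
conveyor drive: 80.6 − 20·log₁₀(27.0/2.6) = 80.6 − 20.33 = 60.27 dB SPL.
forklift: 85.9 − 20·log₁₀(5.5/2.6) = 85.9 − 6.51 = 79.39 dB SPL.
packaged HVAC unit: 73.7 − 20·log₁₀(18.9/2.6) = 73.7 − 17.23 = 56.47 dB SPL.
Σ 10^(L/10) = 8.845e+07 → L_total = 10·log₁₀(8.845e+07) = 79.47 dB SPL.

79.5 dB SPL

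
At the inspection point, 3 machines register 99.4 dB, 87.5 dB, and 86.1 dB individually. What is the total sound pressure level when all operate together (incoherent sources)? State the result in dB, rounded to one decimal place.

For uncorrelated sources the intensities add, so convert each level to linear form, sum, and take 10·log₁₀ of the total.
Σ 10^(L/10) = 10^(99.4/10) + 10^(87.5/10) + 10^(86.1/10) = 9.679e+09.
L_total = 10·log₁₀(9.679e+09) = 99.86 dB.

99.9 dB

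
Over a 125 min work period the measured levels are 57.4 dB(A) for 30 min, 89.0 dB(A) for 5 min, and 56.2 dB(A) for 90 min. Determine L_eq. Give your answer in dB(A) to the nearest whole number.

75 dB(A)

Weight each interval's intensity by its duration and average over T = 125 min:
Σ tᵢ·10^(Lᵢ/10) = 30·10^(57.4/10) + 5·10^(89.0/10) + 90·10^(56.2/10) = 4.026e+09.
L_eq = 10·log₁₀(4.026e+09/125) = 75.08 dB(A).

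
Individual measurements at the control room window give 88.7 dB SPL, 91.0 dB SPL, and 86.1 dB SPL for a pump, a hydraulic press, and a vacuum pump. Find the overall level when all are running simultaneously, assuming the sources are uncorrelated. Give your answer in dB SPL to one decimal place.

Incoherent sources combine by intensity addition: L_total = 10·log₁₀(Σ 10^(L_i/10)).
Σ 10^(L/10) = 10^(88.7/10) + 10^(91.0/10) + 10^(86.1/10) = 2.408e+09.
L_total = 10·log₁₀(2.408e+09) = 93.82 dB SPL.

93.8 dB SPL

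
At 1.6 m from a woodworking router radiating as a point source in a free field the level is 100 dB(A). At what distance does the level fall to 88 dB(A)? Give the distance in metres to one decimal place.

For a point source L₁ − L₂ = 20·log₁₀(r₂/r₁), so r₂ = r₁·10^((L₁−L₂)/20).
r₂ = 1.6·10^((100−88)/20) = 1.6·10^(12.0/20) = 6.37 m.

6.4 m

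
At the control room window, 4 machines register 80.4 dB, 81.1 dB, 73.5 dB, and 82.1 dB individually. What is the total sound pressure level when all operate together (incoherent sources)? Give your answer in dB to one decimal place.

86.3 dB

For uncorrelated sources the intensities add, so convert each level to linear form, sum, and take 10·log₁₀ of the total.
Σ 10^(L/10) = 10^(80.4/10) + 10^(81.1/10) + 10^(73.5/10) + 10^(82.1/10) = 4.230e+08.
L_total = 10·log₁₀(4.230e+08) = 86.26 dB.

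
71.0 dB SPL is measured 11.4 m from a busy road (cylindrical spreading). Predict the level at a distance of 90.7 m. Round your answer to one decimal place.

62.0 dB SPL

Line-source attenuation: ΔL = 10·log₁₀(r₂/r₁) = 10·log₁₀(90.7/11.4) = 9.007 dB.
L₂ = 71.0 − 10·log₁₀(90.7/11.4) = 71.0 − 9.007 = 61.99 dB SPL.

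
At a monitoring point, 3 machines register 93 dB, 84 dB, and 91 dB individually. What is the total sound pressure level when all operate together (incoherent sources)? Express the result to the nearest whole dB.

Incoherent sources combine by intensity addition: L_total = 10·log₁₀(Σ 10^(L_i/10)).
Σ 10^(L/10) = 10^(93/10) + 10^(84/10) + 10^(91/10) = 3.505e+09.
L_total = 10·log₁₀(3.505e+09) = 95.45 dB.

95 dB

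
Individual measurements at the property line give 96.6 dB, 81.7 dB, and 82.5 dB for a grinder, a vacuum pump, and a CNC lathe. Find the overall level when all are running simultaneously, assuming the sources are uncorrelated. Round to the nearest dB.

97 dB

Incoherent sources combine by intensity addition: L_total = 10·log₁₀(Σ 10^(L_i/10)).
Σ 10^(L/10) = 10^(96.6/10) + 10^(81.7/10) + 10^(82.5/10) = 4.897e+09.
L_total = 10·log₁₀(4.897e+09) = 96.90 dB.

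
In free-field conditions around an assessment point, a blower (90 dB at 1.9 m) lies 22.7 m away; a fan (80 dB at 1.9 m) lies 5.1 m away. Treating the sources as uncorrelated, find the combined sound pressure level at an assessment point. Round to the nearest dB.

73 dB

Propagate each source to the receiver with L = L_ref − 20·log₁₀(r/r_ref), then add intensities.
blower: 90 − 20·log₁₀(22.7/1.9) = 90 − 21.55 = 68.45 dB.
fan: 80 − 20·log₁₀(5.1/1.9) = 80 − 8.58 = 71.42 dB.
Σ 10^(L/10) = 2.089e+07 → L_total = 10·log₁₀(2.089e+07) = 73.20 dB.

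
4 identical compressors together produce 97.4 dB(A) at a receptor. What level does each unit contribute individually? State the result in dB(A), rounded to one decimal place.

91.4 dB(A)

Dividing the total intensity by 4 lowers the level by 10·log₁₀ 4 = 6.021 dB: L₁ = 97.4 − 6.021.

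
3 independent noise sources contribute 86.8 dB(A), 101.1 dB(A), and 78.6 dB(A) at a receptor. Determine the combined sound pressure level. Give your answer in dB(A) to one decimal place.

101.3 dB(A)

For uncorrelated sources the intensities add, so convert each level to linear form, sum, and take 10·log₁₀ of the total.
Σ 10^(L/10) = 10^(86.8/10) + 10^(101.1/10) + 10^(78.6/10) = 1.343e+10.
L_total = 10·log₁₀(1.343e+10) = 101.28 dB(A).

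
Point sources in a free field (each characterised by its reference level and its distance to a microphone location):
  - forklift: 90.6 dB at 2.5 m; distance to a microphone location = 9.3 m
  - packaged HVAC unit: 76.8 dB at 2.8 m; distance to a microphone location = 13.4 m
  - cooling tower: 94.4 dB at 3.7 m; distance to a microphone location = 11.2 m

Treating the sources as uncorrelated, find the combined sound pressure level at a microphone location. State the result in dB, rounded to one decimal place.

First find each source's level at the receiver (point-source: −20·log₁₀(r/r_ref)), then combine on an intensity basis.
forklift: 90.6 − 20·log₁₀(9.3/2.5) = 90.6 − 11.41 = 79.19 dB.
packaged HVAC unit: 76.8 − 20·log₁₀(13.4/2.8) = 76.8 − 13.60 = 63.20 dB.
cooling tower: 94.4 − 20·log₁₀(11.2/3.7) = 94.4 − 9.62 = 84.78 dB.
Σ 10^(L/10) = 3.856e+08 → L_total = 10·log₁₀(3.856e+08) = 85.86 dB.

85.9 dB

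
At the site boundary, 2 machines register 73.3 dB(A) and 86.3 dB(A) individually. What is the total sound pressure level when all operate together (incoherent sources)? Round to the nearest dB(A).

Incoherent sources combine by intensity addition: L_total = 10·log₁₀(Σ 10^(L_i/10)).
Σ 10^(L/10) = 10^(73.3/10) + 10^(86.3/10) = 4.480e+08.
L_total = 10·log₁₀(4.480e+08) = 86.51 dB(A).

87 dB(A)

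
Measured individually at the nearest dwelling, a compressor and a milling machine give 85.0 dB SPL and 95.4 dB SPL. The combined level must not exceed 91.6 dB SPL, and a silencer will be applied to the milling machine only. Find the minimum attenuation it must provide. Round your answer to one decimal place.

4.9 dB

Everything except the milling machine sums to 10^(85.0/10) = 3.162e+08 in linear terms, 85.00 dB SPL.
The limit corresponds to 10^(91.6/10) = 1.445e+09; subtracting the fixed part leaves 1.129e+09 for the milling machine, i.e. 90.53 dB SPL.
Required insertion loss = 95.4 − 90.53 = 4.87 dB.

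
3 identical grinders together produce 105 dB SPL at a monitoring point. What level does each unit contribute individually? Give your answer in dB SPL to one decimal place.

For N identical incoherent sources L_total = L₁ + 10·log₁₀ N, so L₁ = 105 − 10·log₁₀(3) = 105 − 4.771.

100.2 dB SPL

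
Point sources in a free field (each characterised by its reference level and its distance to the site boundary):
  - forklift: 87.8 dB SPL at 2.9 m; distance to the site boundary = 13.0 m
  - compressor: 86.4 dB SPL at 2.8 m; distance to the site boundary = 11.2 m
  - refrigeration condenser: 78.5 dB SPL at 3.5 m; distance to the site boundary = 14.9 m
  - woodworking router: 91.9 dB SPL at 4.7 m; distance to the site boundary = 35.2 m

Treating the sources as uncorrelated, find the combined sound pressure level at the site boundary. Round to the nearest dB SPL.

79 dB SPL

Propagate each source to the receiver with L = L_ref − 20·log₁₀(r/r_ref), then add intensities.
forklift: 87.8 − 20·log₁₀(13.0/2.9) = 87.8 − 13.03 = 74.77 dB SPL.
compressor: 86.4 − 20·log₁₀(11.2/2.8) = 86.4 − 12.04 = 74.36 dB SPL.
refrigeration condenser: 78.5 − 20·log₁₀(14.9/3.5) = 78.5 − 12.58 = 65.92 dB SPL.
woodworking router: 91.9 − 20·log₁₀(35.2/4.7) = 91.9 − 17.49 = 74.41 dB SPL.
Σ 10^(L/10) = 8.879e+07 → L_total = 10·log₁₀(8.879e+07) = 79.48 dB SPL.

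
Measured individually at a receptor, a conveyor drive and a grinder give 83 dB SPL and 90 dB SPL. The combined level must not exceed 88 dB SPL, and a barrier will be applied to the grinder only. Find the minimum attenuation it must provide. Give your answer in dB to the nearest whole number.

4 dB

Everything except the grinder sums to 10^(83/10) = 1.995e+08 in linear terms, 83.00 dB SPL.
The limit corresponds to 10^(88/10) = 6.310e+08; subtracting the fixed part leaves 4.314e+08 for the grinder, i.e. 86.35 dB SPL.
Required insertion loss = 90 − 86.35 = 3.65 dB.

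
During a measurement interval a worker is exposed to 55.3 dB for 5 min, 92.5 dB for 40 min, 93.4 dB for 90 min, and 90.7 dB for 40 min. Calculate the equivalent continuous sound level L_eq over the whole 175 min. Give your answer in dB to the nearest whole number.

93 dB

L_eq = 10·log₁₀[(1/T)·Σ tᵢ·10^(Lᵢ/10)] with T = 175 min.
Σ tᵢ·10^(Lᵢ/10) = 5·10^(55.3/10) + 40·10^(92.5/10) + 90·10^(93.4/10) + 40·10^(90.7/10) = 3.150e+11.
L_eq = 10·log₁₀(3.150e+11/175) = 92.55 dB.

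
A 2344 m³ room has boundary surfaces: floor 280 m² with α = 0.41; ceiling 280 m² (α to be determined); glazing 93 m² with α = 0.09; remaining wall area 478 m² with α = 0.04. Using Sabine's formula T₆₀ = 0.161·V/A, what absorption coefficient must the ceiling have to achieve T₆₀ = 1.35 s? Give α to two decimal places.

A = 0.161·V/T₆₀ = 0.161·2344/1.35 = 279.54 m² sabins.
Absorption from the other surfaces = 280·0.41 + 93·0.09 + 478·0.04 = 142.29 m², so the ceiling must supply 137.25 m² over 280 m².
α = 137.25/280 = 0.490.

0.49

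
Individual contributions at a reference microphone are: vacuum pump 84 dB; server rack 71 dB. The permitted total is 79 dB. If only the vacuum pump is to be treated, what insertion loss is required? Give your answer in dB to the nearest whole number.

Everything except the vacuum pump sums to 10^(71/10) = 1.259e+07 in linear terms, 71.00 dB.
To meet 79 dB overall, the treated vacuum pump may contribute at most 10^(79/10) − 1.259e+07 = 6.684e+07, i.e. 78.25 dB.
So the vacuum pump must be reduced from 84 to 78.25 dB: IL = 5.75 dB.

6 dB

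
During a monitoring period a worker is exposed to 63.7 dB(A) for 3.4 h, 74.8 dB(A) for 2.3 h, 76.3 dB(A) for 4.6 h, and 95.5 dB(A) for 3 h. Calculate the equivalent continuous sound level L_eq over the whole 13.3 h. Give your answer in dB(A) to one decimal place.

89.1 dB(A)

Weight each interval's intensity by its duration and average over T = 13.3 h:
Σ tᵢ·10^(Lᵢ/10) = 3.4·10^(63.7/10) + 2.3·10^(74.8/10) + 4.6·10^(76.3/10) + 3·10^(95.5/10) = 1.092e+10.
L_eq = 10·log₁₀(1.092e+10/13.3) = 89.14 dB(A).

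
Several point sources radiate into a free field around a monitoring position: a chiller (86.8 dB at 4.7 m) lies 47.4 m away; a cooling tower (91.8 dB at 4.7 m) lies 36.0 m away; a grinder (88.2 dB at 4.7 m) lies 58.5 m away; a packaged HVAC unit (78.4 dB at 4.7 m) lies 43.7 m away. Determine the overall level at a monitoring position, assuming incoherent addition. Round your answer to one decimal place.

Apply inverse-square spreading to bring every level to the receiver, then sum 10^(L/10).
chiller: 86.8 − 20·log₁₀(47.4/4.7) = 86.8 − 20.07 = 66.73 dB.
cooling tower: 91.8 − 20·log₁₀(36.0/4.7) = 91.8 − 17.68 = 74.12 dB.
grinder: 88.2 − 20·log₁₀(58.5/4.7) = 88.2 − 21.90 = 66.30 dB.
packaged HVAC unit: 78.4 − 20·log₁₀(43.7/4.7) = 78.4 − 19.37 = 59.03 dB.
Σ 10^(L/10) = 3.557e+07 → L_total = 10·log₁₀(3.557e+07) = 75.51 dB.

75.5 dB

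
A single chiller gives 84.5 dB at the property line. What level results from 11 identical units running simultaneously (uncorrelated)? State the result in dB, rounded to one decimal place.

N identical incoherent sources raise the level by 10·log₁₀ N.
L_total = 84.5 + 10·log₁₀(11) = 84.5 + 10.414 = 94.91 dB.

94.9 dB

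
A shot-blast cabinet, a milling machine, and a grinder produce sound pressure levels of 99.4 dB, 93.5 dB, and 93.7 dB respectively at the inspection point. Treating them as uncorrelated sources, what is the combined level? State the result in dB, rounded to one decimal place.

For uncorrelated sources the intensities add, so convert each level to linear form, sum, and take 10·log₁₀ of the total.
Σ 10^(L/10) = 10^(99.4/10) + 10^(93.5/10) + 10^(93.7/10) = 1.329e+10.
L_total = 10·log₁₀(1.329e+10) = 101.24 dB.

101.2 dB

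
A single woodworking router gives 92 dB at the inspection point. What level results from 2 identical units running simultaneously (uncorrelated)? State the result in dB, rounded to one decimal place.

95.0 dB

L_total = L₁ + 10·log₁₀ N for N identical incoherent sources.
L_total = 92 + 10·log₁₀(2) = 92 + 3.010 = 95.01 dB.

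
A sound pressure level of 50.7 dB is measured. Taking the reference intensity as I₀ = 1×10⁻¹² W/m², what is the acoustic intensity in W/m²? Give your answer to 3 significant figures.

1.17e-07 W/m²

L = 10·log₁₀(I/I₀) ⇒ I = I₀·10^(L/10) = 10⁻¹² × 10^5.07.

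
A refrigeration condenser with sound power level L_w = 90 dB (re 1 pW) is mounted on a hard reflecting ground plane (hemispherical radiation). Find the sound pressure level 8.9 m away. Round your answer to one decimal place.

L_p = L_w − 10·log₁₀(2π·r²) with r = 8.9 m.
2π·r² = 497.7 m², 10·log₁₀ of that is 26.970 dB.
L_p = 90 − 26.970 = 63.03 dB.

63.0 dB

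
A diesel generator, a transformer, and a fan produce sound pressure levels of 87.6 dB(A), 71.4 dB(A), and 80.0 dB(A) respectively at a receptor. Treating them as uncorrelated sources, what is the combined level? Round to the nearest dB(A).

88 dB(A)

For uncorrelated sources the intensities add, so convert each level to linear form, sum, and take 10·log₁₀ of the total.
Σ 10^(L/10) = 10^(87.6/10) + 10^(71.4/10) + 10^(80.0/10) = 6.892e+08.
L_total = 10·log₁₀(6.892e+08) = 88.38 dB(A).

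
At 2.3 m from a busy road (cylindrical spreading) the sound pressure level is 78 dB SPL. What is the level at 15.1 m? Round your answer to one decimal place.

Cylindrical spreading from a line source gives a 10·log₁₀(r₂/r₁) drop.
L₂ = 78 − 10·log₁₀(15.1/2.3) = 78 − 8.172 = 69.83 dB SPL.

69.8 dB SPL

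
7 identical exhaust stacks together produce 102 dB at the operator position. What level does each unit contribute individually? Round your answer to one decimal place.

7 equal contributions raise the level by 10·log₁₀ 7 = 8.451 dB, so each unit alone gives 102 − 8.451.

93.5 dB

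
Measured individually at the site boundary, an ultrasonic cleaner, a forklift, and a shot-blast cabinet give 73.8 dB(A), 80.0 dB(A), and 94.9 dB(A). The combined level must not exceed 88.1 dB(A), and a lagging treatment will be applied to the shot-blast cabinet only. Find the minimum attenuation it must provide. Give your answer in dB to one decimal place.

7.7 dB

The untreated sources together contribute 10^(73.8/10) + 10^(80.0/10) = 1.240e+08, i.e. 80.93 dB(A).
The limit corresponds to 10^(88.1/10) = 6.457e+08; subtracting the fixed part leaves 5.217e+08 for the shot-blast cabinet, i.e. 87.17 dB(A).
Required insertion loss = 94.9 − 87.17 = 7.73 dB.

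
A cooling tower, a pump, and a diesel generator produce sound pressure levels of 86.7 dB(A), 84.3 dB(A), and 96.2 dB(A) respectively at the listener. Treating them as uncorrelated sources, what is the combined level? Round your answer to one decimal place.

For uncorrelated sources the intensities add, so convert each level to linear form, sum, and take 10·log₁₀ of the total.
Σ 10^(L/10) = 10^(86.7/10) + 10^(84.3/10) + 10^(96.2/10) = 4.906e+09.
L_total = 10·log₁₀(4.906e+09) = 96.91 dB(A).

96.9 dB(A)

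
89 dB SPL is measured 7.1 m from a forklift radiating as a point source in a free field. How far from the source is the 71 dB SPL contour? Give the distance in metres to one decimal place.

56.4 m

Point-source spreading drops the level by 20·log₁₀(r₂/r₁); inverting, r₂/r₁ = 10^(ΔL/20).
r₂ = 7.1·10^((89−71)/20) = 7.1·10^(18.0/20) = 56.40 m.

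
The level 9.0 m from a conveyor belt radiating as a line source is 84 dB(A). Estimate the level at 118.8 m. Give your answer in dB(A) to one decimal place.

72.8 dB(A)

For a line source, L₂ = L₁ − 10·log₁₀(r₂/r₁).
L₂ = 84 − 10·log₁₀(118.8/9.0) = 84 − 11.206 = 72.79 dB(A).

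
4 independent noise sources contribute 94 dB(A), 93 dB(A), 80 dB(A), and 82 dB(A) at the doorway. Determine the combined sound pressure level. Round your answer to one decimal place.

For uncorrelated sources the intensities add, so convert each level to linear form, sum, and take 10·log₁₀ of the total.
Σ 10^(L/10) = 10^(94/10) + 10^(93/10) + 10^(80/10) + 10^(82/10) = 4.766e+09.
L_total = 10·log₁₀(4.766e+09) = 96.78 dB(A).

96.8 dB(A)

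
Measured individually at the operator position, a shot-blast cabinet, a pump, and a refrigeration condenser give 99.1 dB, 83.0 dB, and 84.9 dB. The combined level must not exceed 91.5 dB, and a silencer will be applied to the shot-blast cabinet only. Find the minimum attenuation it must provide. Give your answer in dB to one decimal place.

The untreated sources together contribute 10^(83.0/10) + 10^(84.9/10) = 5.086e+08, i.e. 87.06 dB.
The limit corresponds to 10^(91.5/10) = 1.413e+09; subtracting the fixed part leaves 9.040e+08 for the shot-blast cabinet, i.e. 89.56 dB.
Required insertion loss = 99.1 − 89.56 = 9.54 dB.

9.5 dB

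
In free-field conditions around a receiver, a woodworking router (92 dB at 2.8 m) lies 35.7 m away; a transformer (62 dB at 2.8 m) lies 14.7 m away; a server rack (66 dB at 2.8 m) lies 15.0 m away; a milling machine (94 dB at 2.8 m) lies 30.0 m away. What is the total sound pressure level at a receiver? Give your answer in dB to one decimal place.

Propagate each source to the receiver with L = L_ref − 20·log₁₀(r/r_ref), then add intensities.
woodworking router: 92 − 20·log₁₀(35.7/2.8) = 92 − 22.11 = 69.89 dB.
transformer: 62 − 20·log₁₀(14.7/2.8) = 62 − 14.40 = 47.60 dB.
server rack: 66 − 20·log₁₀(15.0/2.8) = 66 − 14.58 = 51.42 dB.
milling machine: 94 − 20·log₁₀(30.0/2.8) = 94 − 20.60 = 73.40 dB.
Σ 10^(L/10) = 3.183e+07 → L_total = 10·log₁₀(3.183e+07) = 75.03 dB.

75.0 dB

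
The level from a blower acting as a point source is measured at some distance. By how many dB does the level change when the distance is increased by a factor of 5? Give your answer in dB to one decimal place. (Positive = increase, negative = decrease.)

With spherical spreading the level changes by −20·log₁₀(r₂/r₁).
ΔL = −20·log₁₀(5) = -13.98 dB.

-14.0 dB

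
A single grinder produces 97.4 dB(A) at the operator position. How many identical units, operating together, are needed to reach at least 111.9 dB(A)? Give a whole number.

The shortfall is 111.9 − 97.4 = 14.5 dB, and N units add 10·log₁₀ N, so need 10·log₁₀ N ≥ 14.5.
N ≥ 10^(14.5/10) = 28.184, so N = 29.

29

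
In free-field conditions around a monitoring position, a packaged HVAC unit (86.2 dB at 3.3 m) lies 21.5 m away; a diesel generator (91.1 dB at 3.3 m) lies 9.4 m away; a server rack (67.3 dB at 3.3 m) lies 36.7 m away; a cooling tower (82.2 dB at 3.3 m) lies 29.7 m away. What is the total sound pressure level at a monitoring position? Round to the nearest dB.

First find each source's level at the receiver (point-source: −20·log₁₀(r/r_ref)), then combine on an intensity basis.
packaged HVAC unit: 86.2 − 20·log₁₀(21.5/3.3) = 86.2 − 16.28 = 69.92 dB.
diesel generator: 91.1 − 20·log₁₀(9.4/3.3) = 91.1 − 9.09 = 82.01 dB.
server rack: 67.3 − 20·log₁₀(36.7/3.3) = 67.3 − 20.92 = 46.38 dB.
cooling tower: 82.2 − 20·log₁₀(29.7/3.3) = 82.2 − 19.08 = 63.12 dB.
Σ 10^(L/10) = 1.707e+08 → L_total = 10·log₁₀(1.707e+08) = 82.32 dB.

82 dB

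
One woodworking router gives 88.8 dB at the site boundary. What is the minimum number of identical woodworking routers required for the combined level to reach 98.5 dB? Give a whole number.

N identical sources give L₁ + 10·log₁₀ N, so require 10·log₁₀ N ≥ 98.5 − 88.8 = 9.7 dB.
N ≥ 10^(9.7/10) = 9.333, so N = 10.

10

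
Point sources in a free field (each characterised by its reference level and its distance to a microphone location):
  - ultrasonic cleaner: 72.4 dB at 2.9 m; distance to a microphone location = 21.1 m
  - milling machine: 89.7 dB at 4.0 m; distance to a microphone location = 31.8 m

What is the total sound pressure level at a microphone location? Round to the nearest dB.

Apply inverse-square spreading to bring every level to the receiver, then sum 10^(L/10).
ultrasonic cleaner: 72.4 − 20·log₁₀(21.1/2.9) = 72.4 − 17.24 = 55.16 dB.
milling machine: 89.7 − 20·log₁₀(31.8/4.0) = 89.7 − 18.01 = 71.69 dB.
Σ 10^(L/10) = 1.509e+07 → L_total = 10·log₁₀(1.509e+07) = 71.79 dB.

72 dB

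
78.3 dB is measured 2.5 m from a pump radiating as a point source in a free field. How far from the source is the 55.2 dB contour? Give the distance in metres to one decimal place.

Point-source spreading drops the level by 20·log₁₀(r₂/r₁); inverting, r₂/r₁ = 10^(ΔL/20).
r₂ = 2.5·10^((78.3−55.2)/20) = 2.5·10^(23.1/20) = 35.72 m.

35.7 m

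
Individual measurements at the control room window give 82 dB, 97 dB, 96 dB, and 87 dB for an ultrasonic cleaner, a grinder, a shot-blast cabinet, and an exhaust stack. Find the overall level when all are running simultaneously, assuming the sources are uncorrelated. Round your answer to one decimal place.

99.8 dB

For uncorrelated sources the intensities add, so convert each level to linear form, sum, and take 10·log₁₀ of the total.
Σ 10^(L/10) = 10^(82/10) + 10^(97/10) + 10^(96/10) + 10^(87/10) = 9.653e+09.
L_total = 10·log₁₀(9.653e+09) = 99.85 dB.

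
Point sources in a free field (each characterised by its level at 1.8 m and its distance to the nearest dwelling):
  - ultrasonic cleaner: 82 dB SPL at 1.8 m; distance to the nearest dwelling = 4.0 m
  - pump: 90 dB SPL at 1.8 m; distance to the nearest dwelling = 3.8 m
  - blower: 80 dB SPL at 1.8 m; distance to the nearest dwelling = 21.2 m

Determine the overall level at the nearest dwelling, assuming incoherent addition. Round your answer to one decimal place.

84.1 dB SPL

Propagate each source to the receiver with L = L_ref − 20·log₁₀(r/r_ref), then add intensities.
ultrasonic cleaner: 82 − 20·log₁₀(4.0/1.8) = 82 − 6.94 = 75.06 dB SPL.
pump: 90 − 20·log₁₀(3.8/1.8) = 90 − 6.49 = 83.51 dB SPL.
blower: 80 − 20·log₁₀(21.2/1.8) = 80 − 21.42 = 58.58 dB SPL.
Σ 10^(L/10) = 2.572e+08 → L_total = 10·log₁₀(2.572e+08) = 84.10 dB SPL.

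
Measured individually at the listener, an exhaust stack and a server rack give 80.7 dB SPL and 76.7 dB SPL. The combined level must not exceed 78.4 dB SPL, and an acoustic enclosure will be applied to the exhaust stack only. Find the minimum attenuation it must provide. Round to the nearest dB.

Everything except the exhaust stack sums to 10^(76.7/10) = 4.677e+07 in linear terms, 76.70 dB SPL.
To meet 78.4 dB SPL overall, the treated exhaust stack may contribute at most 10^(78.4/10) − 4.677e+07 = 2.241e+07, i.e. 73.50 dB SPL.
Required insertion loss = 80.7 − 73.50 = 7.20 dB.

7 dB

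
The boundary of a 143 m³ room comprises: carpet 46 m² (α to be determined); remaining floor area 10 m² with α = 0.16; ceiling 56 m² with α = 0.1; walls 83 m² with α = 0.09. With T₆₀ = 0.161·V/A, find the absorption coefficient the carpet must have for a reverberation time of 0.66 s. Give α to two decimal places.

0.44

A = 0.161·V/T₆₀ = 0.161·143/0.66 = 34.88 m² sabins.
Absorption from the other surfaces = 10·0.16 + 56·0.1 + 83·0.09 = 14.67 m², so the carpet must supply 20.21 m² over 46 m².
α = 20.21/46 = 0.439.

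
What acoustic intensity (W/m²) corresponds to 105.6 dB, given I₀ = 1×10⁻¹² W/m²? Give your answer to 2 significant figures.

L = 10·log₁₀(I/I₀) ⇒ I = I₀·10^(L/10) = 10⁻¹² × 10^10.56.

0.036 W/m²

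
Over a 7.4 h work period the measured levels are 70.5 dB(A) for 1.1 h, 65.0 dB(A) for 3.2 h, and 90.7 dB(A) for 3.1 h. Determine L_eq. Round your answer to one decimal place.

86.9 dB(A)

Weight each interval's intensity by its duration and average over T = 7.4 h:
Σ tᵢ·10^(Lᵢ/10) = 1.1·10^(70.5/10) + 3.2·10^(65.0/10) + 3.1·10^(90.7/10) = 3.665e+09.
L_eq = 10·log₁₀(3.665e+09/7.4) = 86.95 dB(A).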